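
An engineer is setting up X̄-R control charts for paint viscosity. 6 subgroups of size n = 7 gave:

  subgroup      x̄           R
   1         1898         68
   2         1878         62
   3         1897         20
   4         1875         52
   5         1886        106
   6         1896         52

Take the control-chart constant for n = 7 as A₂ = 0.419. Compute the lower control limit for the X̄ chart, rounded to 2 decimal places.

X̄̄ = (1898 + 1878 + 1897 + 1875 + 1886 + 1896) / 6 = 11330.0000 / 6 = 1888.3333
R̄ = (68 + 62 + 20 + 52 + 106 + 52) / 6 = 360.0000 / 6 = 60.0000
LCL = X̄̄ − A₂·R̄ = 1888.3333 − 0.419 × 60.0000 = 1863.1933

1863.19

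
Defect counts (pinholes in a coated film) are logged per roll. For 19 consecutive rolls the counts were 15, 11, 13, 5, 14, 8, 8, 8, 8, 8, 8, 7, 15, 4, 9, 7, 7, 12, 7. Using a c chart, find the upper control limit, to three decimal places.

c̄ = (15 + 11 + 13 + 5 + 14 + 8 + 8 + 8 + 8 + 8 + 8 + 7 + 15 + 4 + 9 + 7 + 7 + 12 + 7) / 19 = 174 / 19 = 9.1579
UCL = c̄ + 3√c̄ = 9.1579 + 3 × √9.1579 = 9.1579 + 3 × 3.0262 = 18.2365

18.236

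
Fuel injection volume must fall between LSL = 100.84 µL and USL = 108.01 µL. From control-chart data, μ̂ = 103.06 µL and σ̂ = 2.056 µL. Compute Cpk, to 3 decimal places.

Cpu = (USL − μ̂) / (3σ̂) = (108.01 − 103.06) / (3 × 2.056) = 0.8025; Cpl = (μ̂ − LSL) / (3σ̂) = (103.06 − 100.84) / (3 × 2.056) = 0.3599; Cpk = min(Cpu, Cpl) = 0.3599

0.360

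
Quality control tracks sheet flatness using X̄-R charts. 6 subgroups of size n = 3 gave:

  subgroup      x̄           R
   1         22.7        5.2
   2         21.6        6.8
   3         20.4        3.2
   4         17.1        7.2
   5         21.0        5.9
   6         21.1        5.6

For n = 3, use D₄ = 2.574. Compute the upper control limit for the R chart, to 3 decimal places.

14.543

R̄ = (5.2 + 6.8 + 3.2 + 7.2 + 5.9 + 5.6) / 6 = 33.9000 / 6 = 5.6500
UCL_R = D₄·R̄ = 2.574 × 5.6500 = 14.5431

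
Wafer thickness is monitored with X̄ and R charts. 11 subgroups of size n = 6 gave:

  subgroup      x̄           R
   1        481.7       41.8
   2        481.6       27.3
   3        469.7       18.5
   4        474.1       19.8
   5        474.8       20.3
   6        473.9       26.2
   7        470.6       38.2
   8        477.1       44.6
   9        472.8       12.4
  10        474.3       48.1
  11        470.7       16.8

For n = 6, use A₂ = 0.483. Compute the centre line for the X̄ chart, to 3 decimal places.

X̄̄ = (481.7 + 481.6 + 469.7 + 474.1 + 474.8 + 473.9 + 470.6 + 477.1 + 472.8 + 474.3 + 470.7) / 11 = 5221.3000 / 11 = 474.6636
CL = X̄̄ = 474.6636

474.664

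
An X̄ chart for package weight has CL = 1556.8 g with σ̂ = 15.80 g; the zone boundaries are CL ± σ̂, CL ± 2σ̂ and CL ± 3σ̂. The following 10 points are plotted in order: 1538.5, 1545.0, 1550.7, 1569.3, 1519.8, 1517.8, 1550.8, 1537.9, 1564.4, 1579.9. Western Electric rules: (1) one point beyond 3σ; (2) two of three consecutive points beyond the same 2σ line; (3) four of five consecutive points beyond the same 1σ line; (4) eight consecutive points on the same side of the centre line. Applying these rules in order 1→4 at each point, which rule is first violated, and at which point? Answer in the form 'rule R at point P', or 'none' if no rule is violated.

rule 2 at point 6

Zone of each point (C = within 1σ̂, B = 1σ̂–2σ̂, A = 2σ̂–3σ̂, * = beyond 3σ̂; sign = side of CL): 1:-B, 2:-C, 3:-C, 4:+C, 5:-A, 6:-A, 7:-C, 8:-B, 9:+C, 10:+B
Rule 2 (two of three consecutive points beyond the same 2σ limit) is satisfied at point 6.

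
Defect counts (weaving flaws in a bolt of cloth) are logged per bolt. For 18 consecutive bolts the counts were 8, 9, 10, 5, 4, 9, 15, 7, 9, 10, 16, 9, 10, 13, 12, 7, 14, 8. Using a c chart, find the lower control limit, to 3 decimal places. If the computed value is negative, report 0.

c̄ = (8 + 9 + 10 + 5 + 4 + 9 + 15 + 7 + 9 + 10 + 16 + 9 + 10 + 13 + 12 + 7 + 14 + 8) / 18 = 175 / 18 = 9.7222
LCL = c̄ − 3√c̄ = 9.7222 − 3 × 3.1180 = 0.3681

0.368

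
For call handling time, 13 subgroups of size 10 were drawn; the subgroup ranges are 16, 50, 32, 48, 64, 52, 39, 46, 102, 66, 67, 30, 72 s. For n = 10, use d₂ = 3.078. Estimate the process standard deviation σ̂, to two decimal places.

R̄ = (16 + 50 + 32 + 48 + 64 + 52 + 39 + 46 + 102 + 66 + 67 + 30 + 72) / 13 = 52.6154
σ̂ = R̄ / d₂ = 52.6154 / 3.078 = 17.0940

17.09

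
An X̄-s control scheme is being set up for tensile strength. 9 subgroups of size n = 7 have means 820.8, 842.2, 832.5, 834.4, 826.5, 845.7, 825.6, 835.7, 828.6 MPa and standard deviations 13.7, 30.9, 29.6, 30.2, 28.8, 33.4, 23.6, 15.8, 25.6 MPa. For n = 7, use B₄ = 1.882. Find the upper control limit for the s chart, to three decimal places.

48.430

s̄ = (13.7 + 30.9 + 29.6 + 30.2 + 28.8 + 33.4 + 23.6 + 15.8 + 25.6) / 9 = 25.7333
UCL_s = B₄·s̄ = 1.882 × 25.7333 = 48.4301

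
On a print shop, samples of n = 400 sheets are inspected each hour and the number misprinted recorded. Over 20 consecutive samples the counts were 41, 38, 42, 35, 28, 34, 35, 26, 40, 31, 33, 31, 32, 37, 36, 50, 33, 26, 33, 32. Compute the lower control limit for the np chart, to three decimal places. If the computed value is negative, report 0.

17.773

p̄ = Σdᵢ / (k·n) = 693 / (20 × 400) = 0.08662
LCL = np̄ − 3·√(np̄(1−p̄)) = 34.6500 − 3 × 5.6257 = 17.7729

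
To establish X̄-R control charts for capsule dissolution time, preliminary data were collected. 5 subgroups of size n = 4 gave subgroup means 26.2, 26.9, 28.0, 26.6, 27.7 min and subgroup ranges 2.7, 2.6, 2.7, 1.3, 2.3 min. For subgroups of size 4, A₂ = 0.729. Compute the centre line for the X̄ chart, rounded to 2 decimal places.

X̄̄ = (26.2 + 26.9 + 28.0 + 26.6 + 27.7) / 5 = 135.4000 / 5 = 27.0800
CL = X̄̄ = 27.0800

27.08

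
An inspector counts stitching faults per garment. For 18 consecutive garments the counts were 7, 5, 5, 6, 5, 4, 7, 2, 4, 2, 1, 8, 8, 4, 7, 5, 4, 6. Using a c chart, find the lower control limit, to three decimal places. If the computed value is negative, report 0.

c̄ = (7 + 5 + 5 + 6 + 5 + 4 + 7 + 2 + 4 + 2 + 1 + 8 + 8 + 4 + 7 + 5 + 4 + 6) / 18 = 90 / 18 = 5.0000
LCL = c̄ − 3√c̄ = 5.0000 − 3 × 2.2361 = -1.7082 → 0 (cannot be negative)

0.000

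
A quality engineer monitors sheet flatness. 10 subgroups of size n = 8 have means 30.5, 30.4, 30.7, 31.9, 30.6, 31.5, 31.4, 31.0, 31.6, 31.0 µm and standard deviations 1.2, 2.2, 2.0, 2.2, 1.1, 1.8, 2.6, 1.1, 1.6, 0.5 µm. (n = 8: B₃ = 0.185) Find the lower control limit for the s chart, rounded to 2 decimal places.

s̄ = (1.2 + 2.2 + 2.0 + 2.2 + 1.1 + 1.8 + 2.6 + 1.1 + 1.6 + 0.5) / 10 = 1.6300
LCL_s = B₃·s̄ = 0.185 × 1.6300 = 0.3016

0.30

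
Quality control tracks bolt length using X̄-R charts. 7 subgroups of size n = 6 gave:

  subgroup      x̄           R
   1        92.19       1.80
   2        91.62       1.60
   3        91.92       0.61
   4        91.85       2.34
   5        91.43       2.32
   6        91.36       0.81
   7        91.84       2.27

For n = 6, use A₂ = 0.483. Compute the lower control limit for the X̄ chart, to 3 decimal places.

90.934

X̄̄ = (92.19 + 91.62 + 91.92 + 91.85 + 91.43 + 91.36 + 91.84) / 7 = 642.2100 / 7 = 91.7443
R̄ = (1.80 + 1.60 + 0.61 + 2.34 + 2.32 + 0.81 + 2.27) / 7 = 11.7500 / 7 = 1.6786
LCL = X̄̄ − A₂·R̄ = 91.7443 − 0.483 × 1.6786 = 90.9335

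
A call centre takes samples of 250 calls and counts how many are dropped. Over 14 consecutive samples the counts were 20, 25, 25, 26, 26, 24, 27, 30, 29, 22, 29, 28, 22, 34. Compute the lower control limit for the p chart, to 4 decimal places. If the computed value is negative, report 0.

0.0467

p̄ = Σdᵢ / (k·n) = 367 / (14 × 250) = 0.10486
LCL = p̄ − 3·√(p̄(1−p̄)/n) = 0.10486 − 3 × 0.01938 = 0.04673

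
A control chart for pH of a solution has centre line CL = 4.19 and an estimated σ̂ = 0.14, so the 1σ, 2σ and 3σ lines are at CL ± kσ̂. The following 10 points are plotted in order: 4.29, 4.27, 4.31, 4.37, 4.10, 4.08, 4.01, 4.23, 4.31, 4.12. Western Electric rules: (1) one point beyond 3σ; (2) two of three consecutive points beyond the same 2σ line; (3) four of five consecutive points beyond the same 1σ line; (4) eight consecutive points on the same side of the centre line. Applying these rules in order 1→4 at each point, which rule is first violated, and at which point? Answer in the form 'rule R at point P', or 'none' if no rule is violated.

none

Zone of each point (C = within 1σ̂, B = 1σ̂–2σ̂, A = 2σ̂–3σ̂, * = beyond 3σ̂; sign = side of CL): 1:+C, 2:+C, 3:+C, 4:+B, 5:-C, 6:-C, 7:-B, 8:+C, 9:+C, 10:-C
No rule fires across all 10 points.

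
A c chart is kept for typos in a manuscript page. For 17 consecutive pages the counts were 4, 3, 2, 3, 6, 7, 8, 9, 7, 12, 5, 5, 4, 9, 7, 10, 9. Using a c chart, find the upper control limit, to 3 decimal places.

c̄ = (4 + 3 + 2 + 3 + 6 + 7 + 8 + 9 + 7 + 12 + 5 + 5 + 4 + 9 + 7 + 10 + 9) / 17 = 110 / 17 = 6.4706
UCL = c̄ + 3√c̄ = 6.4706 + 3 × √6.4706 = 6.4706 + 3 × 2.5437 = 14.1018

14.102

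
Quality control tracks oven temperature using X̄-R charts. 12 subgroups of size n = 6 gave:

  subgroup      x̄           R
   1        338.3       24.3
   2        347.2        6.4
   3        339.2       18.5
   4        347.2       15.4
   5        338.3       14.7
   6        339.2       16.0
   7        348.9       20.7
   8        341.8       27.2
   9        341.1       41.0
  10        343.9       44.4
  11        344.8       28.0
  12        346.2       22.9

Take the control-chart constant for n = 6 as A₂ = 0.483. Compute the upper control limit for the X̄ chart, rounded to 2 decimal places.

X̄̄ = (338.3 + 347.2 + 339.2 + 347.2 + 338.3 + 339.2 + 348.9 + 341.8 + 341.1 + 343.9 + 344.8 + 346.2) / 12 = 4116.1000 / 12 = 343.0083
R̄ = (24.3 + 6.4 + 18.5 + 15.4 + 14.7 + 16.0 + 20.7 + 27.2 + 41.0 + 44.4 + 28.0 + 22.9) / 12 = 279.5000 / 12 = 23.2917
UCL = X̄̄ + A₂·R̄ = 343.0083 + 0.483 × 23.2917 = 354.2582

354.26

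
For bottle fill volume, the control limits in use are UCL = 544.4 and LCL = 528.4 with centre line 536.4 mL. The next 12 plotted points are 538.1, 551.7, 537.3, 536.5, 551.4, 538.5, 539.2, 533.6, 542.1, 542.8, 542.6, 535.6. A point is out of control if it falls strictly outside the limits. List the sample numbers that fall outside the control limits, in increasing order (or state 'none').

2, 5

Compare each point to [528.4, 544.4]: sample 2 = 551.7 > UCL; sample 5 = 551.4 > UCL.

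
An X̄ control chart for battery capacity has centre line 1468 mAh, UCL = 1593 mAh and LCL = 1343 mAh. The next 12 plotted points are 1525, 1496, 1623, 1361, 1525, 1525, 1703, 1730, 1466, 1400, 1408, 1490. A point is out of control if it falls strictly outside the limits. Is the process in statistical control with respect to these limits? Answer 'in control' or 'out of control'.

out of control

Compare each point to [1343, 1593]: sample 3 = 1623 > UCL; sample 7 = 1703 > UCL; sample 8 = 1730 > UCL.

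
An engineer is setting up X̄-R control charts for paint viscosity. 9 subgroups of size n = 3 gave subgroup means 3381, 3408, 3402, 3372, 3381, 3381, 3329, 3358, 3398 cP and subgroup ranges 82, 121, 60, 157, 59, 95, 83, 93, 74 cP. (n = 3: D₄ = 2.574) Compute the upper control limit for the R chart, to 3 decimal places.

235.664

R̄ = (82 + 121 + 60 + 157 + 59 + 95 + 83 + 93 + 74) / 9 = 824.0000 / 9 = 91.5556
UCL_R = D₄·R̄ = 2.574 × 91.5556 = 235.6640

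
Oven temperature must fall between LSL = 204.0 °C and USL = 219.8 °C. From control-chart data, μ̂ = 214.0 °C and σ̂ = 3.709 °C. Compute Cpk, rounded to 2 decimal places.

Cpu = (USL − μ̂) / (3σ̂) = (219.8 − 214.0) / (3 × 3.709) = 0.5213; Cpl = (μ̂ − LSL) / (3σ̂) = (214.0 − 204.0) / (3 × 3.709) = 0.8987; Cpk = min(Cpu, Cpl) = 0.5213

0.52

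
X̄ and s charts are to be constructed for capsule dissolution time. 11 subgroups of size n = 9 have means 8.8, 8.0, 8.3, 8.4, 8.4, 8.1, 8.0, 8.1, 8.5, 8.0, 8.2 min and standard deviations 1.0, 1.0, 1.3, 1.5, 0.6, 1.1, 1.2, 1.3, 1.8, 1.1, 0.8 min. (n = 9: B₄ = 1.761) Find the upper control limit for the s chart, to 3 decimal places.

s̄ = (1.0 + 1.0 + 1.3 + 1.5 + 0.6 + 1.1 + 1.2 + 1.3 + 1.8 + 1.1 + 0.8) / 11 = 1.1545
UCL_s = B₄·s̄ = 1.761 × 1.1545 = 2.0332

2.033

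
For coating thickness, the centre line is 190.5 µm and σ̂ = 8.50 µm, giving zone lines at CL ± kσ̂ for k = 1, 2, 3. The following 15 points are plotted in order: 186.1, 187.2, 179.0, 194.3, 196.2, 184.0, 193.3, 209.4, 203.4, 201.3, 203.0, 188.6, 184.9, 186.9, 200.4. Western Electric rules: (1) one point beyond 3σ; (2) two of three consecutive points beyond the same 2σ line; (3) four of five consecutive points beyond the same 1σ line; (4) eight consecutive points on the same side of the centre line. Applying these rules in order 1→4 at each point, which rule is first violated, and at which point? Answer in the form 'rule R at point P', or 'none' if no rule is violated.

Zone of each point (C = within 1σ̂, B = 1σ̂–2σ̂, A = 2σ̂–3σ̂, * = beyond 3σ̂; sign = side of CL): 1:-C, 2:-C, 3:-B, 4:+C, 5:+C, 6:-C, 7:+C, 8:+A, 9:+B, 10:+B, 11:+B, 12:-C, 13:-C, 14:-C, 15:+B
Rule 3 (four of five consecutive points beyond the same 1σ limit) is satisfied at point 11.

rule 3 at point 11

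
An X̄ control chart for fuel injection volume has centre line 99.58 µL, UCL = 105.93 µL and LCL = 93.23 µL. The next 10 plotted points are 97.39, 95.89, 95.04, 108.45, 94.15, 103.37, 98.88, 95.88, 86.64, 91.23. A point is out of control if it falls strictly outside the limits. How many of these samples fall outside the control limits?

3

Compare each point to [93.23, 105.93]: sample 4 = 108.45 > UCL; sample 9 = 86.64 < LCL; sample 10 = 91.23 < LCL.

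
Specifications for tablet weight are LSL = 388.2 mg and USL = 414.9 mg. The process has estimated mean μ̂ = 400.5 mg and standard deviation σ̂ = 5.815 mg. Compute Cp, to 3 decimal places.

Cp = (USL − LSL) / (6σ̂) = (414.9 − 388.2) / (6 × 5.815) = 26.7000 / 34.8900 = 0.7653

0.765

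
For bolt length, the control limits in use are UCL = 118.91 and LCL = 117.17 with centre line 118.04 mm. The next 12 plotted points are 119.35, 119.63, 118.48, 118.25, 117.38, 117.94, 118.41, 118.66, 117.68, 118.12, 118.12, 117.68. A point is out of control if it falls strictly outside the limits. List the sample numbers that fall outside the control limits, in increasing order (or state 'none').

1, 2

Compare each point to [117.17, 118.91]: sample 1 = 119.35 > UCL; sample 2 = 119.63 > UCL.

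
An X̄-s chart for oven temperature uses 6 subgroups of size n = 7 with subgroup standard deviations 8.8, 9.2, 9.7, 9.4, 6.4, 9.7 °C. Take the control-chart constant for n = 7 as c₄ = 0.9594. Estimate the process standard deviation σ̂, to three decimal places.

9.242

s̄ = (8.8 + 9.2 + 9.7 + 9.4 + 6.4 + 9.7) / 6 = 8.8667
σ̂ = s̄ / c₄ = 8.8667 / 0.9594 = 9.2419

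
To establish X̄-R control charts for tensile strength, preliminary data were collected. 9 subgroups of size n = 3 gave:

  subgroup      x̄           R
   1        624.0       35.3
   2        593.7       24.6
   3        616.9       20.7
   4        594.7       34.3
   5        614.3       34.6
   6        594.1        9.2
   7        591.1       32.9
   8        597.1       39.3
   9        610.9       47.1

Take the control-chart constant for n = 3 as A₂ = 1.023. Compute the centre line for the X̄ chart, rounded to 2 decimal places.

X̄̄ = (624.0 + 593.7 + 616.9 + 594.7 + 614.3 + 594.1 + 591.1 + 597.1 + 610.9) / 9 = 5436.8000 / 9 = 604.0889
CL = X̄̄ = 604.0889

604.09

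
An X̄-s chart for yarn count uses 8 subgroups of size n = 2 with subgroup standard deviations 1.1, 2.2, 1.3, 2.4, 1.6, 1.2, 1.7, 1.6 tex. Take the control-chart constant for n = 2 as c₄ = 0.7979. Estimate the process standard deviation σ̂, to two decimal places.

s̄ = (1.1 + 2.2 + 1.3 + 2.4 + 1.6 + 1.2 + 1.7 + 1.6) / 8 = 1.6375
σ̂ = s̄ / c₄ = 1.6375 / 0.7979 = 2.0523

2.05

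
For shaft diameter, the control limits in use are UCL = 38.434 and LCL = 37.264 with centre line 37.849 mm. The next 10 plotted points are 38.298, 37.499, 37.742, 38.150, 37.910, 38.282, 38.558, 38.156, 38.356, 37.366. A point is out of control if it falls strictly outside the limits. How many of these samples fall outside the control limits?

1

Compare each point to [37.264, 38.434]: sample 7 = 38.558 > UCL.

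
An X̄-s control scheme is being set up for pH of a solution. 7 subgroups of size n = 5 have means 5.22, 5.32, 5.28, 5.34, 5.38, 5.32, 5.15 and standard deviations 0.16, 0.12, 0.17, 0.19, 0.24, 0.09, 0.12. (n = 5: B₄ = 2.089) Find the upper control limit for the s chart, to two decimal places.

s̄ = (0.16 + 0.12 + 0.17 + 0.19 + 0.24 + 0.09 + 0.12) / 7 = 0.1557
UCL_s = B₄·s̄ = 2.089 × 0.1557 = 0.3253

0.33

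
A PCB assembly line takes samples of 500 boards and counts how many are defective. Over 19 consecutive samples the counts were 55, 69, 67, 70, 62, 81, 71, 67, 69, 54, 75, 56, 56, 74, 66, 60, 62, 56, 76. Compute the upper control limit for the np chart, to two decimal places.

88.22

p̄ = Σdᵢ / (k·n) = 1246 / (19 × 500) = 0.13116
UCL = np̄ + 3·√(np̄(1−p̄)) = 65.5789 + 3 × √(65.5789×0.86884) = 65.5789 + 3 × 7.5484 = 88.2240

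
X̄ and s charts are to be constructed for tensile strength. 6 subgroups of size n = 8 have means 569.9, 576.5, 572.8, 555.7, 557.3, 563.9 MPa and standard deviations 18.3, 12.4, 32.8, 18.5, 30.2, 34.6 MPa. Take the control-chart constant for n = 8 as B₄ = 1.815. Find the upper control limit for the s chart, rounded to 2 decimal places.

44.41

s̄ = (18.3 + 12.4 + 32.8 + 18.5 + 30.2 + 34.6) / 6 = 24.4667
UCL_s = B₄·s̄ = 1.815 × 24.4667 = 44.4070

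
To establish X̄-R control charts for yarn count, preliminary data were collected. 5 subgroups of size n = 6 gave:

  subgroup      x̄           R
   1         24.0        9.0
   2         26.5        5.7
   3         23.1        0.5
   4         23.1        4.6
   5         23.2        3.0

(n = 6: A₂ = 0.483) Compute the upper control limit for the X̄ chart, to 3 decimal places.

X̄̄ = (24.0 + 26.5 + 23.1 + 23.1 + 23.2) / 5 = 119.9000 / 5 = 23.9800
R̄ = (9.0 + 5.7 + 0.5 + 4.6 + 3.0) / 5 = 22.8000 / 5 = 4.5600
UCL = X̄̄ + A₂·R̄ = 23.9800 + 0.483 × 4.5600 = 26.1825

26.182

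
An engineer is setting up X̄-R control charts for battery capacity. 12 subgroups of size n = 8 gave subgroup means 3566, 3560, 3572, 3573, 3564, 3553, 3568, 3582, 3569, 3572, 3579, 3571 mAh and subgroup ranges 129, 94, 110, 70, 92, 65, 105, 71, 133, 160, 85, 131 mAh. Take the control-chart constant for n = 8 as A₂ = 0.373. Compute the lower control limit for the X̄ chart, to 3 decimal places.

3530.385

X̄̄ = (3566 + 3560 + 3572 + 3573 + 3564 + 3553 + 3568 + 3582 + 3569 + 3572 + 3579 + 3571) / 12 = 42829.0000 / 12 = 3569.0833
R̄ = (129 + 94 + 110 + 70 + 92 + 65 + 105 + 71 + 133 + 160 + 85 + 131) / 12 = 1245.0000 / 12 = 103.7500
LCL = X̄̄ − A₂·R̄ = 3569.0833 − 0.373 × 103.7500 = 3530.3846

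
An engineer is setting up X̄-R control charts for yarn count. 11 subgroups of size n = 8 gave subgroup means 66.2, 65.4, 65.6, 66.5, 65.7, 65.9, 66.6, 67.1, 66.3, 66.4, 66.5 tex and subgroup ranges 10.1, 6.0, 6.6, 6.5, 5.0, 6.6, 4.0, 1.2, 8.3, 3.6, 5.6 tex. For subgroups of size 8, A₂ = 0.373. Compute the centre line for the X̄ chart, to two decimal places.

X̄̄ = (66.2 + 65.4 + 65.6 + 66.5 + 65.7 + 65.9 + 66.6 + 67.1 + 66.3 + 66.4 + 66.5) / 11 = 728.2000 / 11 = 66.2000
CL = X̄̄ = 66.2000

66.20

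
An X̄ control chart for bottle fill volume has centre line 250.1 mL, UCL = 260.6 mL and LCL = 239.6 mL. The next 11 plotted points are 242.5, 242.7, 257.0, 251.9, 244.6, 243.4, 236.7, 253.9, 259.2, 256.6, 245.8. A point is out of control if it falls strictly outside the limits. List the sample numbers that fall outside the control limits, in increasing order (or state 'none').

7

Compare each point to [239.6, 260.6]: sample 7 = 236.7 < LCL.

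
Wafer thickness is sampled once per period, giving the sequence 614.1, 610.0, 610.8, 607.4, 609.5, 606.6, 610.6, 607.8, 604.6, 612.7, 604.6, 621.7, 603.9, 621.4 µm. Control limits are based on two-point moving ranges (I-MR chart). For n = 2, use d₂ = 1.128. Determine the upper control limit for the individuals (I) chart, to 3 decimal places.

629.208

X̄ = (614.1 + 610.0 + 610.8 + 607.4 + 609.5 + 606.6 + 610.6 + 607.8 + 604.6 + 612.7 + 604.6 + 621.7 + 603.9 + 621.4) / 14 = 610.4071
Moving ranges: 4.1, 0.8, 3.4, 2.1, 2.9, 4.0, 2.8, 3.2, 8.1, 8.1, 17.1, 17.8, 17.5; M̄R̄ = 91.9000 / 13 = 7.0692
UCL = X̄ + 3·M̄R̄/d₂ = 610.4071 + 3 × 7.0692 / 1.128 = 629.2083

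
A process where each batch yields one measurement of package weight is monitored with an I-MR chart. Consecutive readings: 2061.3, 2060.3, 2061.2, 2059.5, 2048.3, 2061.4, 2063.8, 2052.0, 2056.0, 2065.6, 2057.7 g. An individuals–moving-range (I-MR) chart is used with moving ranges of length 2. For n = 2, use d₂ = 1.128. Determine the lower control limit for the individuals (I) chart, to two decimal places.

X̄ = (2061.3 + 2060.3 + 2061.2 + 2059.5 + 2048.3 + 2061.4 + 2063.8 + 2052.0 + 2056.0 + 2065.6 + 2057.7) / 11 = 2058.8273
Moving ranges: 1.0, 0.9, 1.7, 11.2, 13.1, 2.4, 11.8, 4.0, 9.6, 7.9; M̄R̄ = 63.6000 / 10 = 6.3600
LCL = X̄ − 3·M̄R̄/d₂ = 2058.8273 − 3 × 6.3600 / 1.128 = 2041.9124

2041.91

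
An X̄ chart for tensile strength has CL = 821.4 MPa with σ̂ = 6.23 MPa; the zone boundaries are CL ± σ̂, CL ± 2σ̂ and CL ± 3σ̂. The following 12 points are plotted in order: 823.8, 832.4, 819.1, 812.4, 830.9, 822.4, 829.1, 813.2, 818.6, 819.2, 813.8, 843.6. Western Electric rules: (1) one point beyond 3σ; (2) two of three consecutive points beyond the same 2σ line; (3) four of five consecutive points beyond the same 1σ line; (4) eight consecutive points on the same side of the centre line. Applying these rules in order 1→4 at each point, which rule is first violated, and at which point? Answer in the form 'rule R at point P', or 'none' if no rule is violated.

Zone of each point (C = within 1σ̂, B = 1σ̂–2σ̂, A = 2σ̂–3σ̂, * = beyond 3σ̂; sign = side of CL): 1:+C, 2:+B, 3:-C, 4:-B, 5:+B, 6:+C, 7:+B, 8:-B, 9:-C, 10:-C, 11:-B, 12:+*
Rule 1 (one point beyond the 3σ limits) is satisfied at point 12.

rule 1 at point 12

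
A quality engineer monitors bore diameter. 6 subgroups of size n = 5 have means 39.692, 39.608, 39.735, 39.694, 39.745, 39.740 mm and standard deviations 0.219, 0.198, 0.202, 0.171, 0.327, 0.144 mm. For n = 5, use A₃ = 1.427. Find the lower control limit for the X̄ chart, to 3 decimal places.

X̄̄ = (39.692 + 39.608 + 39.735 + 39.694 + 39.745 + 39.740) / 6 = 39.7023
s̄ = (0.219 + 0.198 + 0.202 + 0.171 + 0.327 + 0.144) / 6 = 0.2102
LCL = X̄̄ − A₃·s̄ = 39.7023 − 1.427 × 0.2102 = 39.4024

39.402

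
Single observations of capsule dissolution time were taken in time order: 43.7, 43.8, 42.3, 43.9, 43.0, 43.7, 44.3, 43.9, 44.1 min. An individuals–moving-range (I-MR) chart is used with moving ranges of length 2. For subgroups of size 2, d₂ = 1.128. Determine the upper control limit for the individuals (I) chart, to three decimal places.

45.628

X̄ = (43.7 + 43.8 + 42.3 + 43.9 + 43.0 + 43.7 + 44.3 + 43.9 + 44.1) / 9 = 43.6333
Moving ranges: 0.1, 1.5, 1.6, 0.9, 0.7, 0.6, 0.4, 0.2; M̄R̄ = 6.0000 / 8 = 0.7500
UCL = X̄ + 3·M̄R̄/d₂ = 43.6333 + 3 × 0.7500 / 1.128 = 45.6280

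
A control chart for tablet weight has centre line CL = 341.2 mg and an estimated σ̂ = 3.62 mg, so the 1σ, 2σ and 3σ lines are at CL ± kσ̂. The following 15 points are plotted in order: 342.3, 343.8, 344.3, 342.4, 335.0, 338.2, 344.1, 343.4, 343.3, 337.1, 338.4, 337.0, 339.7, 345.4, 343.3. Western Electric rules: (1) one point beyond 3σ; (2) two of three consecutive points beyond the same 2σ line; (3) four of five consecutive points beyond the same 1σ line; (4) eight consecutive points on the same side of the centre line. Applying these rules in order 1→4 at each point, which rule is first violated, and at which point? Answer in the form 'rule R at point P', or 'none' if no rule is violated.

Zone of each point (C = within 1σ̂, B = 1σ̂–2σ̂, A = 2σ̂–3σ̂, * = beyond 3σ̂; sign = side of CL): 1:+C, 2:+C, 3:+C, 4:+C, 5:-B, 6:-C, 7:+C, 8:+C, 9:+C, 10:-B, 11:-C, 12:-B, 13:-C, 14:+B, 15:+C
No rule fires across all 15 points.

none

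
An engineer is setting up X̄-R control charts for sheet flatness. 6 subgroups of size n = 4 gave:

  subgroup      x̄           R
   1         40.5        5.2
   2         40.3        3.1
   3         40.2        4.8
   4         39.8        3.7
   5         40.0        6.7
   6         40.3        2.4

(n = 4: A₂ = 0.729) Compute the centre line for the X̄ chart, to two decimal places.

X̄̄ = (40.5 + 40.3 + 40.2 + 39.8 + 40.0 + 40.3) / 6 = 241.1000 / 6 = 40.1833
CL = X̄̄ = 40.1833

40.18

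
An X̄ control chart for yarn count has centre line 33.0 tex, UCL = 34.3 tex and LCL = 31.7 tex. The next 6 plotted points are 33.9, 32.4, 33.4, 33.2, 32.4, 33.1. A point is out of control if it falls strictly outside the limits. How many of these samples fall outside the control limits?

All 6 points lie within [31.7, 34.3].

0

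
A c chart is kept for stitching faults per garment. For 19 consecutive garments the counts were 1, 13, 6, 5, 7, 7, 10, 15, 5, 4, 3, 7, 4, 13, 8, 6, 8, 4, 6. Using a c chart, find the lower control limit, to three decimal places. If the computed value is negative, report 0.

0.000

c̄ = (1 + 13 + 6 + 5 + 7 + 7 + 10 + 15 + 5 + 4 + 3 + 7 + 4 + 13 + 8 + 6 + 8 + 4 + 6) / 19 = 132 / 19 = 6.9474
LCL = c̄ − 3√c̄ = 6.9474 − 3 × 2.6358 = -0.9600 → 0 (cannot be negative)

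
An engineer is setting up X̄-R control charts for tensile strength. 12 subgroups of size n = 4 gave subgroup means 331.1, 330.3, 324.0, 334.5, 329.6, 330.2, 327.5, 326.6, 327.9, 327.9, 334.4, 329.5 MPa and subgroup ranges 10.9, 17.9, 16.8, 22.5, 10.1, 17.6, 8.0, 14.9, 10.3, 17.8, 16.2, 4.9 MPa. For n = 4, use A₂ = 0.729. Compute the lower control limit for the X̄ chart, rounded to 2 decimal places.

319.26

X̄̄ = (331.1 + 330.3 + 324.0 + 334.5 + 329.6 + 330.2 + 327.5 + 326.6 + 327.9 + 327.9 + 334.4 + 329.5) / 12 = 3953.5000 / 12 = 329.4583
R̄ = (10.9 + 17.9 + 16.8 + 22.5 + 10.1 + 17.6 + 8.0 + 14.9 + 10.3 + 17.8 + 16.2 + 4.9) / 12 = 167.9000 / 12 = 13.9917
LCL = X̄̄ − A₂·R̄ = 329.4583 − 0.729 × 13.9917 = 319.2584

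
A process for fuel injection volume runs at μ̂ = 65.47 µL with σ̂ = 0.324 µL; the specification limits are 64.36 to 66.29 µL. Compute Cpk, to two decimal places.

0.84

Cpu = (USL − μ̂) / (3σ̂) = (66.29 − 65.47) / (3 × 0.324) = 0.8436; Cpl = (μ̂ − LSL) / (3σ̂) = (65.47 − 64.36) / (3 × 0.324) = 1.1420; Cpk = min(Cpu, Cpl) = 0.8436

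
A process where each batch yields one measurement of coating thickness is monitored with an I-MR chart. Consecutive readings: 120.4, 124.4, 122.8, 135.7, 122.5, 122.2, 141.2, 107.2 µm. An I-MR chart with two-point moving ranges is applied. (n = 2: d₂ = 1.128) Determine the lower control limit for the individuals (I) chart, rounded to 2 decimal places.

X̄ = (120.4 + 124.4 + 122.8 + 135.7 + 122.5 + 122.2 + 141.2 + 107.2) / 8 = 124.5500
Moving ranges: 4.0, 1.6, 12.9, 13.2, 0.3, 19.0, 34.0; M̄R̄ = 85.0000 / 7 = 12.1429
LCL = X̄ − 3·M̄R̄/d₂ = 124.5500 − 3 × 12.1429 / 1.128 = 92.2552

92.26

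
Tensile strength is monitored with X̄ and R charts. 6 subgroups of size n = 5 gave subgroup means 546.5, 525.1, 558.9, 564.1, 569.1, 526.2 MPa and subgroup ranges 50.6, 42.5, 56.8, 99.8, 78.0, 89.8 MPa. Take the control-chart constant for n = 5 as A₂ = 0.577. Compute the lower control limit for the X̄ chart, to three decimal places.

508.167

X̄̄ = (546.5 + 525.1 + 558.9 + 564.1 + 569.1 + 526.2) / 6 = 3289.9000 / 6 = 548.3167
R̄ = (50.6 + 42.5 + 56.8 + 99.8 + 78.0 + 89.8) / 6 = 417.5000 / 6 = 69.5833
LCL = X̄̄ − A₂·R̄ = 548.3167 − 0.577 × 69.5833 = 508.1671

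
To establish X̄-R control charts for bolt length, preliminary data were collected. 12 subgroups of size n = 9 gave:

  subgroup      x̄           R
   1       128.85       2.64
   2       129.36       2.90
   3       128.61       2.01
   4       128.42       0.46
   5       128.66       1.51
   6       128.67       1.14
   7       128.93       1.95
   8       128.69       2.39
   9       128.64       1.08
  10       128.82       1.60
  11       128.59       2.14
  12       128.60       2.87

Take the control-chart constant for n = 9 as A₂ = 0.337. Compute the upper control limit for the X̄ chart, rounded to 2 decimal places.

129.37

X̄̄ = (128.85 + 129.36 + 128.61 + 128.42 + 128.66 + 128.67 + 128.93 + 128.69 + 128.64 + 128.82 + 128.59 + 128.60) / 12 = 1544.8400 / 12 = 128.7367
R̄ = (2.64 + 2.90 + 2.01 + 0.46 + 1.51 + 1.14 + 1.95 + 2.39 + 1.08 + 1.60 + 2.14 + 2.87) / 12 = 22.6900 / 12 = 1.8908
UCL = X̄̄ + A₂·R̄ = 128.7367 + 0.337 × 1.8908 = 129.3739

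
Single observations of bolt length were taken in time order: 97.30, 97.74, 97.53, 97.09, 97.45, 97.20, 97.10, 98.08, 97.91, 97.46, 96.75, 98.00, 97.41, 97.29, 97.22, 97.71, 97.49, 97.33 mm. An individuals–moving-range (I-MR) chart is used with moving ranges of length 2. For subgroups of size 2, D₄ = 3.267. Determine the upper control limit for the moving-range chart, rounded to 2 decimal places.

Moving ranges: 0.44, 0.21, 0.44, 0.36, 0.25, 0.10, 0.98, 0.17, 0.45, 0.71, 1.25, 0.59, 0.12, 0.07, 0.49, 0.22, 0.16; M̄R̄ = 7.0100 / 17 = 0.4124
UCL_MR = D₄·M̄R̄ = 3.267 × 0.4124 = 1.3472

1.35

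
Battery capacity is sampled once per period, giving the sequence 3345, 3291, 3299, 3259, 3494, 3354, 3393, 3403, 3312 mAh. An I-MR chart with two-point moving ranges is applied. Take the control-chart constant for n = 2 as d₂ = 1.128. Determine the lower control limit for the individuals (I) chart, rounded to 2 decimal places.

X̄ = (3345 + 3291 + 3299 + 3259 + 3494 + 3354 + 3393 + 3403 + 3312) / 9 = 3350.0000
Moving ranges: 54, 8, 40, 235, 140, 39, 10, 91; M̄R̄ = 617.0000 / 8 = 77.1250
LCL = X̄ − 3·M̄R̄/d₂ = 3350.0000 − 3 × 77.1250 / 1.128 = 3144.8803

3144.88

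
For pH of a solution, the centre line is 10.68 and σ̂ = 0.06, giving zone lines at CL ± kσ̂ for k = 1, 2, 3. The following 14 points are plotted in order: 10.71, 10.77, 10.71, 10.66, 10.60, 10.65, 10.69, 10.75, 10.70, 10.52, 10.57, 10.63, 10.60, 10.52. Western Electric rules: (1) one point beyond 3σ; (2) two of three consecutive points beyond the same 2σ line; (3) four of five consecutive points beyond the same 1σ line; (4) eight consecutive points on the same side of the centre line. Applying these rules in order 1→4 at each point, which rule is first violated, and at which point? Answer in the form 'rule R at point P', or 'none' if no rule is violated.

rule 3 at point 14

Zone of each point (C = within 1σ̂, B = 1σ̂–2σ̂, A = 2σ̂–3σ̂, * = beyond 3σ̂; sign = side of CL): 1:+C, 2:+B, 3:+C, 4:-C, 5:-B, 6:-C, 7:+C, 8:+B, 9:+C, 10:-A, 11:-B, 12:-C, 13:-B, 14:-A
Rule 3 (four of five consecutive points beyond the same 1σ limit) is satisfied at point 14.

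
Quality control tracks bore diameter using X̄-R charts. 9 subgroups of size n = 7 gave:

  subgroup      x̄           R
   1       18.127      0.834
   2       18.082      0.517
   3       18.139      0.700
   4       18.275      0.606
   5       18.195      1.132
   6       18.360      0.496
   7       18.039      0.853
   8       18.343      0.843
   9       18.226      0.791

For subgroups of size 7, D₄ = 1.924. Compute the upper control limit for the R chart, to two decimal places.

R̄ = (0.834 + 0.517 + 0.700 + 0.606 + 1.132 + 0.496 + 0.853 + 0.843 + 0.791) / 9 = 6.7720 / 9 = 0.7524
UCL_R = D₄·R̄ = 1.924 × 0.7524 = 1.4477

1.45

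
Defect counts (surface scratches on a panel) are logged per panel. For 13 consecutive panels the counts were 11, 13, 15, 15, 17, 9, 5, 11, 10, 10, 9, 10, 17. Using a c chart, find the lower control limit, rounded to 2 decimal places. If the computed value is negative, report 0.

c̄ = (11 + 13 + 15 + 15 + 17 + 9 + 5 + 11 + 10 + 10 + 9 + 10 + 17) / 13 = 152 / 13 = 11.6923
LCL = c̄ − 3√c̄ = 11.6923 − 3 × 3.4194 = 1.4341

1.43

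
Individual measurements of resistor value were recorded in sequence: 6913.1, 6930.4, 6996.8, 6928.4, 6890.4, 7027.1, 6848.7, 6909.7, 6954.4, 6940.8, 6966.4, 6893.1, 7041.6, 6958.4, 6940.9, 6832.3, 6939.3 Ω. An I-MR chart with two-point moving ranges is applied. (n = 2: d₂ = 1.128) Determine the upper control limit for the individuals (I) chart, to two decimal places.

X̄ = (6913.1 + 6930.4 + 6996.8 + 6928.4 + 6890.4 + 7027.1 + 6848.7 + 6909.7 + 6954.4 + 6940.8 + 6966.4 + 6893.1 + 7041.6 + 6958.4 + 6940.9 + 6832.3 + 6939.3) / 17 = 6935.9882
Moving ranges: 17.3, 66.4, 68.4, 38.0, 136.7, 178.4, 61.0, 44.7, 13.6, 25.6, 73.3, 148.5, 83.2, 17.5, 108.6, 107.0; M̄R̄ = 1188.2000 / 16 = 74.2625
UCL = X̄ + 3·M̄R̄/d₂ = 6935.9882 + 3 × 74.2625 / 1.128 = 7133.4949

7133.49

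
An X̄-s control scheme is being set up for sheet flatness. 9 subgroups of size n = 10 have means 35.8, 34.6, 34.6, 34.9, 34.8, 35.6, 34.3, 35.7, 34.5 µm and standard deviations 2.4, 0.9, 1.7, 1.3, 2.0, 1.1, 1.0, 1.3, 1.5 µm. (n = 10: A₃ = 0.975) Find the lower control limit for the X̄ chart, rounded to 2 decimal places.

33.55

X̄̄ = (35.8 + 34.6 + 34.6 + 34.9 + 34.8 + 35.6 + 34.3 + 35.7 + 34.5) / 9 = 34.9778
s̄ = (2.4 + 0.9 + 1.7 + 1.3 + 2.0 + 1.1 + 1.0 + 1.3 + 1.5) / 9 = 1.4667
LCL = X̄̄ − A₃·s̄ = 34.9778 − 0.975 × 1.4667 = 33.5478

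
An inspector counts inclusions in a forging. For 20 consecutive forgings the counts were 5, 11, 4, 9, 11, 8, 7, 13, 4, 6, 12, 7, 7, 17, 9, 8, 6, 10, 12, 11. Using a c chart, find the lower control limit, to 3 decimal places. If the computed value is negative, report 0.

c̄ = (5 + 11 + 4 + 9 + 11 + 8 + 7 + 13 + 4 + 6 + 12 + 7 + 7 + 17 + 9 + 8 + 6 + 10 + 12 + 11) / 20 = 177 / 20 = 8.8500
LCL = c̄ − 3√c̄ = 8.8500 − 3 × 2.9749 = -0.0747 → 0 (cannot be negative)

0.000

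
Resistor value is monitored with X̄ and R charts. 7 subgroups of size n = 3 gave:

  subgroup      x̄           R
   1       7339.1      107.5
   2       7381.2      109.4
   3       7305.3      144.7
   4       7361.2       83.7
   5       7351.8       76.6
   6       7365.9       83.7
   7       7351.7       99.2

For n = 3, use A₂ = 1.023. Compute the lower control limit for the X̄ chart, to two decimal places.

7247.88

X̄̄ = (7339.1 + 7381.2 + 7305.3 + 7361.2 + 7351.8 + 7365.9 + 7351.7) / 7 = 51456.2000 / 7 = 7350.8857
R̄ = (107.5 + 109.4 + 144.7 + 83.7 + 76.6 + 83.7 + 99.2) / 7 = 704.8000 / 7 = 100.6857
LCL = X̄̄ − A₂·R̄ = 7350.8857 − 1.023 × 100.6857 = 7247.8842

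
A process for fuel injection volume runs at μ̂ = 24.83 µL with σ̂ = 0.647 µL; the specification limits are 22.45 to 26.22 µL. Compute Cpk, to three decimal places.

0.716

Cpu = (USL − μ̂) / (3σ̂) = (26.22 − 24.83) / (3 × 0.647) = 0.7161; Cpl = (μ̂ − LSL) / (3σ̂) = (24.83 − 22.45) / (3 × 0.647) = 1.2262; Cpk = min(Cpu, Cpl) = 0.7161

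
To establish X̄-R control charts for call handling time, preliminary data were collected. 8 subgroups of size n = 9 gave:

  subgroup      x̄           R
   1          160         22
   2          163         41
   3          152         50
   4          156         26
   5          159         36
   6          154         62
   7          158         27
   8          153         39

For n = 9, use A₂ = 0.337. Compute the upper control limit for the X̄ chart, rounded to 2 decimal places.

X̄̄ = (160 + 163 + 152 + 156 + 159 + 154 + 158 + 153) / 8 = 1255.0000 / 8 = 156.8750
R̄ = (22 + 41 + 50 + 26 + 36 + 62 + 27 + 39) / 8 = 303.0000 / 8 = 37.8750
UCL = X̄̄ + A₂·R̄ = 156.8750 + 0.337 × 37.8750 = 169.6389

169.64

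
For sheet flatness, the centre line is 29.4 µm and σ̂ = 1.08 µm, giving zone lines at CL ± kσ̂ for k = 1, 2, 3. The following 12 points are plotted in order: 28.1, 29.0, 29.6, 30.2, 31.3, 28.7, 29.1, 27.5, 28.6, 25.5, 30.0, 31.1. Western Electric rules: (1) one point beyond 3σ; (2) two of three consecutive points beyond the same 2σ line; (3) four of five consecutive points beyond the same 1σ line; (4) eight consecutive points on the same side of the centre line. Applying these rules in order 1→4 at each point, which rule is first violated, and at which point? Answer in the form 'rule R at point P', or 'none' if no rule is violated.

Zone of each point (C = within 1σ̂, B = 1σ̂–2σ̂, A = 2σ̂–3σ̂, * = beyond 3σ̂; sign = side of CL): 1:-B, 2:-C, 3:+C, 4:+C, 5:+B, 6:-C, 7:-C, 8:-B, 9:-C, 10:-*, 11:+C, 12:+B
Rule 1 (one point beyond the 3σ limits) is satisfied at point 10.

rule 1 at point 10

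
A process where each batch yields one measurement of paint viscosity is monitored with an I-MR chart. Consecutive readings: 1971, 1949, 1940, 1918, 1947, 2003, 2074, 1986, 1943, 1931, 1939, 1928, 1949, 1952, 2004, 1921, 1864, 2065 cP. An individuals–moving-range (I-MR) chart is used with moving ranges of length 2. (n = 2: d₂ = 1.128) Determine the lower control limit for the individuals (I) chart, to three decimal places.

X̄ = (1971 + 1949 + 1940 + 1918 + 1947 + 2003 + 2074 + 1986 + 1943 + 1931 + 1939 + 1928 + 1949 + 1952 + 2004 + 1921 + 1864 + 2065) / 18 = 1960.2222
Moving ranges: 22, 9, 22, 29, 56, 71, 88, 43, 12, 8, 11, 21, 3, 52, 83, 57, 201; M̄R̄ = 788.0000 / 17 = 46.3529
LCL = X̄ − 3·M̄R̄/d₂ = 1960.2222 − 3 × 46.3529 / 1.128 = 1836.9431

1836.943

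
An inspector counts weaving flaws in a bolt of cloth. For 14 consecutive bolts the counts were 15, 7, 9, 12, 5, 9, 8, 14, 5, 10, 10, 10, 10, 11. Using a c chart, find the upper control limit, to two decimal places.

c̄ = (15 + 7 + 9 + 12 + 5 + 9 + 8 + 14 + 5 + 10 + 10 + 10 + 10 + 11) / 14 = 135 / 14 = 9.6429
UCL = c̄ + 3√c̄ = 9.6429 + 3 × √9.6429 = 9.6429 + 3 × 3.1053 = 18.9587

18.96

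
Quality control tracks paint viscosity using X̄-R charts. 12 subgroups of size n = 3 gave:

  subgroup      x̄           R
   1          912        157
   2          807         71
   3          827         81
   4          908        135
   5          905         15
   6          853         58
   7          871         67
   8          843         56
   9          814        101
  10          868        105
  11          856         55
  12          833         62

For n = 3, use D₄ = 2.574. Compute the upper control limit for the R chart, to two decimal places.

R̄ = (157 + 71 + 81 + 135 + 15 + 58 + 67 + 56 + 101 + 105 + 55 + 62) / 12 = 963.0000 / 12 = 80.2500
UCL_R = D₄·R̄ = 2.574 × 80.2500 = 206.5635

206.56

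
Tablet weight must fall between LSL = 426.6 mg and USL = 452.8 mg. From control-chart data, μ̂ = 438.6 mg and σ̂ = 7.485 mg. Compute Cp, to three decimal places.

Cp = (USL − LSL) / (6σ̂) = (452.8 − 426.6) / (6 × 7.485) = 26.2000 / 44.9100 = 0.5834

0.583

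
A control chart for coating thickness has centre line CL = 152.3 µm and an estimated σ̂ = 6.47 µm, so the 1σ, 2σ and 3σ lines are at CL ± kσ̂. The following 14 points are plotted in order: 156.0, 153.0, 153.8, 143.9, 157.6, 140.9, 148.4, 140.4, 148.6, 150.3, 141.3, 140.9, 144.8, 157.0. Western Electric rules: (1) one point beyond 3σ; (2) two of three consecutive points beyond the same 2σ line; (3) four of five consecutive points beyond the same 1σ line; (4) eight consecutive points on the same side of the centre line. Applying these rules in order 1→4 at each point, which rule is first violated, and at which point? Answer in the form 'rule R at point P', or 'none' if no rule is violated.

rule 4 at point 13

Zone of each point (C = within 1σ̂, B = 1σ̂–2σ̂, A = 2σ̂–3σ̂, * = beyond 3σ̂; sign = side of CL): 1:+C, 2:+C, 3:+C, 4:-B, 5:+C, 6:-B, 7:-C, 8:-B, 9:-C, 10:-C, 11:-B, 12:-B, 13:-B, 14:+C
Rule 4 (eight consecutive points on the same side of the centre line) is satisfied at point 13.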